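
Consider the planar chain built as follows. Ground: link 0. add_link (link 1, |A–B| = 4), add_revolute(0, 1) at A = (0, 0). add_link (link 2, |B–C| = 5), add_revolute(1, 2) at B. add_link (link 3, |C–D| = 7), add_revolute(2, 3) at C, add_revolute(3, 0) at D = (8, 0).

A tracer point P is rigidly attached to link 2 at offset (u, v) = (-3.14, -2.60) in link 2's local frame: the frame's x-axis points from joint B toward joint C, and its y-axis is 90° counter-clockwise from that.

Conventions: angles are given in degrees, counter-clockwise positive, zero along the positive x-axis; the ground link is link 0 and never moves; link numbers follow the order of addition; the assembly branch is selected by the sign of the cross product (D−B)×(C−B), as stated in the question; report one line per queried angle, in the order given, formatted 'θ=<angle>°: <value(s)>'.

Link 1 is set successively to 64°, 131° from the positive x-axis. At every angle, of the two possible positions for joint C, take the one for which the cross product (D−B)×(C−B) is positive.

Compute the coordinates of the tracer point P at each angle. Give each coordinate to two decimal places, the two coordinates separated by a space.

A=(0,0), D=(8.00,0)
θ=64°: B = A + 4.00·(cos64°, sin64°) = (1.7535, 3.5952)
θ=64°: |BD| = 7.2072
θ=64°: circle(B,5.00) ∩ circle(D,7.00): a=1.9386, h=4.6089
θ=64°:   candidates: C₊=(5.7327,6.6226) cross=33.217; C₋=(1.1347,-1.3664) cross=-33.217
θ=64°:   branch + wants cross > 0 → take C=(5.7327,6.6226) (cross=33.217)
θ=64°: ex = (C−B)/|BC| = (0.7958,0.6055); ey = (-0.6055,0.7958)
θ=64°: P = B + -3.14·ex + -2.60·ey = (0.8288,-0.3753)
θ=131°: B = A + 4.00·(cos131°, sin131°) = (-2.6242, 3.0188)
θ=131°: |BD| = 11.0448
θ=131°: circle(B,5.00) ∩ circle(D,7.00): a=4.4359, h=2.3071
θ=131°:   candidates: C₊=(2.2734,4.0256) cross=25.481; C₋=(1.0122,-0.4128) cross=-25.481
θ=131°:   branch + wants cross > 0 → take C=(2.2734,4.0256) (cross=25.481)
θ=131°: ex = (C−B)/|BC| = (0.9795,0.2014); ey = (-0.2014,0.9795)
θ=131°: P = B + -3.14·ex + -2.60·ey = (-5.1764,-0.1602)

θ=64°: 0.83 -0.38
θ=131°: -5.18 -0.16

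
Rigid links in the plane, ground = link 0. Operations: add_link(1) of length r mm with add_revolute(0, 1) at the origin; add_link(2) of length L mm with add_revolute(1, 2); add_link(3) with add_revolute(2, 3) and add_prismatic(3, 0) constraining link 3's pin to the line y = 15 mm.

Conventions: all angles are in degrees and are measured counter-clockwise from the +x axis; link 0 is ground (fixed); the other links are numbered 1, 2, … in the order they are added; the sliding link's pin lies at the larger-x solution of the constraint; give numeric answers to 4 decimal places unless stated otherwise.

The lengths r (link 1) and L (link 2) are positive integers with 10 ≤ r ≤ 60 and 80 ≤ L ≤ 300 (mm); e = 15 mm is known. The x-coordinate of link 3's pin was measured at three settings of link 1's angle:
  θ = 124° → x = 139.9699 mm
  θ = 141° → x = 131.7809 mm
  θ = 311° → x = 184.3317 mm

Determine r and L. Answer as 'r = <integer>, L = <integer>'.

constraint per measurement: (x − r cos θ)² + (r sin θ − e)² = L²
subtracting the θ₁ and θ₂ equations cancels the r² and L² terms:
r = (x₁² − x₂²) / (2[(x₁cos θ₁ + e sin θ₁) − (x₂cos θ₂ + e sin θ₂)]) = 41.0001 → r = 41
L² = (x₁ − r cos θ₁)² + (r sin θ₁ − e)² = 26896.0110 → L = 164.0000 → L = 164
check at θ₃=311°: x = 184.3317 (printed 184.3317) ✓

r = 41, L = 164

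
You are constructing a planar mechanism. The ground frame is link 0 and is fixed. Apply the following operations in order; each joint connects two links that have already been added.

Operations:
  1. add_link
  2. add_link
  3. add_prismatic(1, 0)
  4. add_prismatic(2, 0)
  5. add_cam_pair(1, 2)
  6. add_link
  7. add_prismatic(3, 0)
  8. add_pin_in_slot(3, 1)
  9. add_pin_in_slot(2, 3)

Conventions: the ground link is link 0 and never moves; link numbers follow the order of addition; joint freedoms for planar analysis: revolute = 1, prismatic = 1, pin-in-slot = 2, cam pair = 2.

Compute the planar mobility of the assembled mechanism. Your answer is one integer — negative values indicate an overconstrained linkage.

(L,J1,J2)=(1,0,0); link0 fixed
link1: (2,0,0)
link2: (3,0,0)
P 1-0 [J1]: (3,1,0)
P 2-0 [J1]: (3,2,0)
C 1-2 [J2]: (3,2,1)
link3: (4,2,1)
P 3-0 [J1]: (4,3,1)
PS 3-1 [J2]: (4,3,2)
PS 2-3 [J2]: (4,3,3)
Grübler: 3·3 − 2·3 − 3 = 0

M = 0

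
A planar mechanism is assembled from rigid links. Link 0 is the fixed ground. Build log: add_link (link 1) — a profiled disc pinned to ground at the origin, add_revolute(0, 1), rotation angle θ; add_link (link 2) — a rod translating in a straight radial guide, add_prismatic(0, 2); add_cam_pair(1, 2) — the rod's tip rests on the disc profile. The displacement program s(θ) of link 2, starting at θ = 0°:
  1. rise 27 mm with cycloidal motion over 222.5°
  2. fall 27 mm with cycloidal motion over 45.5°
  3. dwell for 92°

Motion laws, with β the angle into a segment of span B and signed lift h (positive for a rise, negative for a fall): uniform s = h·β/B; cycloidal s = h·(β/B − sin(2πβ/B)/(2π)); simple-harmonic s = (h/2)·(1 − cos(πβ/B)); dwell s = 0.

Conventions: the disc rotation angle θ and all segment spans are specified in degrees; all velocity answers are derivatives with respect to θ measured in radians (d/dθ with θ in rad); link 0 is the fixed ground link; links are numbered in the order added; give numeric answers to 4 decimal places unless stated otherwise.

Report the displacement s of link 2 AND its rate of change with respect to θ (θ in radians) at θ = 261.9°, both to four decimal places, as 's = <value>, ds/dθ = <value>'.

seg 1 [0°–222.5°] cycloidal, h=27: full span → s += 27 → s = 27.0000
seg 2 [222.5°–268°] cycloidal, h=-27: θ=261.9° here. β=39.4, B=45.5. -27·(0.8659 − sin(2π·0.8659)/(2π)) = -26.5869 → s = 0.4131
velocity in seg [222.5°–268°] (cycloidal), θ in radians: β = 39.4° = 0.6877 rad, B = 45.5° = 0.7941 rad; ds/dθ = (h/B)(1 − cos(2πβ/B)) = ((-27)/0.7941)(1 − cos(2π·0.8659)) = -11.366003 mm/rad

s = 0.4131, ds/dθ = -11.3660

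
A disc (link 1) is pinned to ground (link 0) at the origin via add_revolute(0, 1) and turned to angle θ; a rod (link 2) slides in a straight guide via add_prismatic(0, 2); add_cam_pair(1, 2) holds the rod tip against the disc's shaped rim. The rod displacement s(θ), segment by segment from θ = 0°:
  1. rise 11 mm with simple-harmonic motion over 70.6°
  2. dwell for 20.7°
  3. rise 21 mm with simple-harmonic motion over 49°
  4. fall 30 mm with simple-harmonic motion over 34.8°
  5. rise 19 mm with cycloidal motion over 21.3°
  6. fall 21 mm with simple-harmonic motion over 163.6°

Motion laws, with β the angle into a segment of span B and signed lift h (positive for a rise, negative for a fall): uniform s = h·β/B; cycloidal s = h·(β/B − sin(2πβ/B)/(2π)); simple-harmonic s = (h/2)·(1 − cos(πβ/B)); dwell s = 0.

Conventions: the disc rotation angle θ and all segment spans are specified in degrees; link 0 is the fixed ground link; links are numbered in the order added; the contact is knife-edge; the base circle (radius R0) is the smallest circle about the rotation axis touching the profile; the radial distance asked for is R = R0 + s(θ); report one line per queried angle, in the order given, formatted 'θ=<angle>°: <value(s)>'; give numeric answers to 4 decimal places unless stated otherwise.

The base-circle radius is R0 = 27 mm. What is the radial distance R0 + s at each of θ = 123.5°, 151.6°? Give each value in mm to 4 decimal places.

segment 1 (0° to 70.6°, simple-harmonic, h = 11) is passed completely: s = 0.0000 + (11) = 11.0000
segment 2 (70.6° to 91.3°, dwell): s unchanged at 11.0000
θ = 123.5° falls in segment 3 (91.3° to 140.3°, simple-harmonic, h = 21): β = 123.5 − 91.3 = 32.2°, B = 49°; Δs = 21/2·(1 − cos(π·0.6571)) = 15.4756; s = 11.0000 + 15.4756 = 26.4756
segment 3 (91.3° to 140.3°, simple-harmonic, h = 21) is passed completely: s = 11.0000 + (21) = 32.0000
θ = 151.6° falls in segment 4 (140.3° to 175.1°, simple-harmonic, h = -30): β = 151.6 − 140.3 = 11.3°, B = 34.8°; Δs = -30/2·(1 − cos(π·0.3247)) = -7.1510; s = 32.0000 − 7.1510 = 24.8490
θ=123.5°: R = R0 + s = 27 + 26.4756 = 53.4756
θ=151.6°: R = R0 + s = 27 + 24.8490 = 51.8490

θ=123.5°: 53.4756
θ=151.6°: 51.8490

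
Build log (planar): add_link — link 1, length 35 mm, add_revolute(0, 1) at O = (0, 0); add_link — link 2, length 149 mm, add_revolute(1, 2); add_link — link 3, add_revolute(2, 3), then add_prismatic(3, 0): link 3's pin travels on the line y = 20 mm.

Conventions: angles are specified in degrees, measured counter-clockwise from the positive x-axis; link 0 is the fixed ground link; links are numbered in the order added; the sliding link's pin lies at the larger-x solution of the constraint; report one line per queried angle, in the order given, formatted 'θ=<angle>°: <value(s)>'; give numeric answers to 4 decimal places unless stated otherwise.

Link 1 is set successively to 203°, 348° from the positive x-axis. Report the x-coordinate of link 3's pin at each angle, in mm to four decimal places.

geometry: r = 35 mm, L = 149 mm, e = 20 mm
θ=203°: crank pin P = (r cos θ, r sin θ) = (-32.217670, -13.675589)
θ=203°: h = r sin θ − e = -13.675589 − 20 = -33.675589
θ=203°: x = r cos θ + √(L² − h²) = -32.217670 + 145.144599 = 112.926929
θ=348°: crank pin P = (r cos θ, r sin θ) = (34.235166, -7.276909)
θ=348°: h = r sin θ − e = -7.276909 − 20 = -27.276909
θ=348°: x = r cos θ + √(L² − h²) = 34.235166 + 146.481979 = 180.717145

θ=203°: 112.9269
θ=348°: 180.7171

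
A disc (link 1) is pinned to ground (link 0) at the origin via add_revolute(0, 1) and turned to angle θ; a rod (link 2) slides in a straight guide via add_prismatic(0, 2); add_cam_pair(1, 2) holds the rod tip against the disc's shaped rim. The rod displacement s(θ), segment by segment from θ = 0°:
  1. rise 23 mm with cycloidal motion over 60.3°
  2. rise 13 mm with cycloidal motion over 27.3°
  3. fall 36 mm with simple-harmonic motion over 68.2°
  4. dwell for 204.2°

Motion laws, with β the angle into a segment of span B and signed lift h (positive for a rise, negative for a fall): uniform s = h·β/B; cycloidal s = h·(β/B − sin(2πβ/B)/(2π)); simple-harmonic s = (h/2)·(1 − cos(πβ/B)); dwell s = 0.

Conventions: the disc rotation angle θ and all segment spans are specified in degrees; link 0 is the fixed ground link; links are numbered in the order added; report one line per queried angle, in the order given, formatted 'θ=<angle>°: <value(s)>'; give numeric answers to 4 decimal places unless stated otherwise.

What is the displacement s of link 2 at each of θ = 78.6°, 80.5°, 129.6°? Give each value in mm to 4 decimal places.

segment 1 (0° to 60.3°, cycloidal, h = 23) is passed completely: s = 0.0000 + (23) = 23.0000
θ = 78.6° falls in segment 2 (60.3° to 87.6°, cycloidal, h = 13): β = 78.6 − 60.3 = 18.3°, B = 27.3°; Δs = 13·(0.6703 − sin(2π·0.6703)/(2π)) = 10.5294; s = 23.0000 + 10.5294 = 33.5294
θ = 80.5° falls in segment 2 (60.3° to 87.6°, cycloidal, h = 13): β = 80.5 − 60.3 = 20.2°, B = 27.3°; Δs = 13·(0.7399 − sin(2π·0.7399)/(2π)) = 11.6839; s = 23.0000 + 11.6839 = 34.6839
segment 2 (60.3° to 87.6°, cycloidal, h = 13) is passed completely: s = 23.0000 + (13) = 36.0000
θ = 129.6° falls in segment 3 (87.6° to 155.8°, simple-harmonic, h = -36): β = 129.6 − 87.6 = 42°, B = 68.2°; Δs = -36/2·(1 − cos(π·0.6158)) = -24.4067; s = 36.0000 − 24.4067 = 11.5933

θ=78.6°: 33.5294
θ=80.5°: 34.6839
θ=129.6°: 11.5933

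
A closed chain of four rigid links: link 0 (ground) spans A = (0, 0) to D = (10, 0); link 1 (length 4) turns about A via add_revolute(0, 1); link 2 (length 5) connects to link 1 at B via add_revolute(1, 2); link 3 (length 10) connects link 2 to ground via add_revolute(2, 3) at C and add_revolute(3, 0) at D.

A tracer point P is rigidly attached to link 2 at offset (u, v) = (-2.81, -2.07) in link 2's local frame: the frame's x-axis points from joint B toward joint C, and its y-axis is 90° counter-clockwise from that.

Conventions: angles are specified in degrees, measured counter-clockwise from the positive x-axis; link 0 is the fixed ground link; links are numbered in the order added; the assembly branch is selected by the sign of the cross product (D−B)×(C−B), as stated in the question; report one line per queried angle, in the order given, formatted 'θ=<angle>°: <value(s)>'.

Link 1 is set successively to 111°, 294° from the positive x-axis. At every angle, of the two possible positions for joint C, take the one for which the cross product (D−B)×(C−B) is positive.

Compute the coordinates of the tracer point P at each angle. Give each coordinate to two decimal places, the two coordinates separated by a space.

A=(0,0), D=(10.00,0)
θ=111°: B = A + 4.00·(cos111°, sin111°) = (-1.4335, 3.7343)
θ=111°: |BD| = 12.0279
θ=111°: circle(B,5.00) ∩ circle(D,10.00): a=2.8962, h=4.0758
θ=111°:   candidates: C₊=(2.5850,6.7095) cross=49.023; C₋=(0.0541,-1.0392) cross=-49.023
θ=111°:   branch + wants cross > 0 → take C=(2.5850,6.7095) (cross=49.023)
θ=111°: ex = (C−B)/|BC| = (0.8037,0.5950); ey = (-0.5950,0.8037)
θ=111°: P = B + -2.81·ex + -2.07·ey = (-2.4601,0.3986)
θ=294°: B = A + 4.00·(cos294°, sin294°) = (1.6269, -3.6542)
θ=294°: |BD| = 9.1357
θ=294°: circle(B,5.00) ∩ circle(D,10.00): a=0.4631, h=4.9785
θ=294°:   candidates: C₊=(0.0600,1.0939) cross=45.482; C₋=(4.0427,-8.0319) cross=-45.482
θ=294°:   branch + wants cross > 0 → take C=(0.0600,1.0939) (cross=45.482)
θ=294°: ex = (C−B)/|BC| = (-0.3134,0.9496); ey = (-0.9496,-0.3134)
θ=294°: P = B + -2.81·ex + -2.07·ey = (4.4733,-5.6739)

θ=111°: -2.46 0.40
θ=294°: 4.47 -5.67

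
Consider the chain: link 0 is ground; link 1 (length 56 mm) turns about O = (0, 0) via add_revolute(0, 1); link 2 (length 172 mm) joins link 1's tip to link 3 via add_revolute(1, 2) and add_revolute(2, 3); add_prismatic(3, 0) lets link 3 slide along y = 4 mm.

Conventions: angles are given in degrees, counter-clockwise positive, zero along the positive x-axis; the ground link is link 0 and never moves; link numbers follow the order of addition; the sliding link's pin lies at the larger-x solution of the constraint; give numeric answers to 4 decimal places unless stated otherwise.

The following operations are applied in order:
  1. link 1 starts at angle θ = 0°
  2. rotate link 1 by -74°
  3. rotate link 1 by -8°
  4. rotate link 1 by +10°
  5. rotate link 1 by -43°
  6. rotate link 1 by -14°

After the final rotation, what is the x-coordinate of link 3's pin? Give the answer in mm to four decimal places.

geometry: r = 56 mm, L = 172 mm, e = 4 mm; θ starts at 0°
rotate link 1 by -74°: θ ← 0° -74° = -74°
rotate link 1 by -8°: θ ← -74° -8° = -82°
rotate link 1 by +10°: θ ← -82° +10° = -72°
rotate link 1 by -43°: θ ← -72° -43° = -115°
rotate link 1 by -14°: θ ← -115° -14° = -129°
crank pin P = (r cos θ, r sin θ) = (-35.241942, -43.520174)
h = r sin θ − e = -43.520174 − 4 = -47.520174
x = r cos θ + √(L² − h²) = -35.241942 + 165.305272 = 130.063330

130.0633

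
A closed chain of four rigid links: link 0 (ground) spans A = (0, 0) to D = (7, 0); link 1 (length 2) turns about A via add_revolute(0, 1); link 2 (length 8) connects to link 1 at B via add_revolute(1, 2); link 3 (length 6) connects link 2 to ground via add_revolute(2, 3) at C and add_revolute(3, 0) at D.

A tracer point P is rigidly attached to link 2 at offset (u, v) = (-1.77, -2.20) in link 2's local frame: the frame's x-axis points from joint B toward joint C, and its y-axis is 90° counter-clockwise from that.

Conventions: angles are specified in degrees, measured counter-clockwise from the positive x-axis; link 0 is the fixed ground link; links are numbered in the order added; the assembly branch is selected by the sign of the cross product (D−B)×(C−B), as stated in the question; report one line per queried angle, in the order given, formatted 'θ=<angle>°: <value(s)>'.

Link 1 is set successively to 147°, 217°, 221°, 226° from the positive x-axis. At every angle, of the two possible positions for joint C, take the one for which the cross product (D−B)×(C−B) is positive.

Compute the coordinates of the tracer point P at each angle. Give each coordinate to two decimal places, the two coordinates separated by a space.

A=(0,0), D=(7.00,0)
θ=147°: B = A + 2.00·(cos147°, sin147°) = (-1.6773, 1.0893)
θ=147°: |BD| = 8.7454
θ=147°: circle(B,8.00) ∩ circle(D,6.00): a=5.9736, h=5.3213
θ=147°:   candidates: C₊=(4.9125,5.6251) cross=46.537; C₋=(3.5869,-4.9347) cross=-46.537
θ=147°:   branch + wants cross > 0 → take C=(4.9125,5.6251) (cross=46.537)
θ=147°: ex = (C−B)/|BC| = (0.8237,0.5670); ey = (-0.5670,0.8237)
θ=147°: P = B + -1.77·ex + -2.20·ey = (-1.8880,-1.7265)
θ=217°: B = A + 2.00·(cos217°, sin217°) = (-1.5973, -1.2036)
θ=217°: |BD| = 8.6811
θ=217°: circle(B,8.00) ∩ circle(D,6.00): a=5.9533, h=5.3440
θ=217°:   candidates: C₊=(3.5575,4.9142) cross=46.392; C₋=(5.0394,-5.6706) cross=-46.392
θ=217°:   branch + wants cross > 0 → take C=(3.5575,4.9142) (cross=46.392)
θ=217°: ex = (C−B)/|BC| = (0.6444,0.7647); ey = (-0.7647,0.6444)
θ=217°: P = B + -1.77·ex + -2.20·ey = (-1.0554,-3.9748)
θ=221°: B = A + 2.00·(cos221°, sin221°) = (-1.5094, -1.3121)
θ=221°: |BD| = 8.6100
θ=221°: circle(B,8.00) ∩ circle(D,6.00): a=5.9310, h=5.3687
θ=221°:   candidates: C₊=(3.5342,4.8977) cross=46.225; C₋=(5.1705,-5.7143) cross=-46.225
θ=221°:   branch + wants cross > 0 → take C=(3.5342,4.8977) (cross=46.225)
θ=221°: ex = (C−B)/|BC| = (0.6304,0.7762); ey = (-0.7762,0.6304)
θ=221°: P = B + -1.77·ex + -2.20·ey = (-0.9176,-4.0730)
θ=226°: B = A + 2.00·(cos226°, sin226°) = (-1.3893, -1.4387)
θ=226°: |BD| = 8.5118
θ=226°: circle(B,8.00) ∩ circle(D,6.00): a=5.9007, h=5.4020
θ=226°:   candidates: C₊=(3.5134,4.8830) cross=45.981; C₋=(5.3395,-5.7657) cross=-45.981
θ=226°:   branch + wants cross > 0 → take C=(3.5134,4.8830) (cross=45.981)
θ=226°: ex = (C−B)/|BC| = (0.6128,0.7902); ey = (-0.7902,0.6128)
θ=226°: P = B + -1.77·ex + -2.20·ey = (-0.7356,-4.1856)

θ=147°: -1.89 -1.73
θ=217°: -1.06 -3.97
θ=221°: -0.92 -4.07
θ=226°: -0.74 -4.19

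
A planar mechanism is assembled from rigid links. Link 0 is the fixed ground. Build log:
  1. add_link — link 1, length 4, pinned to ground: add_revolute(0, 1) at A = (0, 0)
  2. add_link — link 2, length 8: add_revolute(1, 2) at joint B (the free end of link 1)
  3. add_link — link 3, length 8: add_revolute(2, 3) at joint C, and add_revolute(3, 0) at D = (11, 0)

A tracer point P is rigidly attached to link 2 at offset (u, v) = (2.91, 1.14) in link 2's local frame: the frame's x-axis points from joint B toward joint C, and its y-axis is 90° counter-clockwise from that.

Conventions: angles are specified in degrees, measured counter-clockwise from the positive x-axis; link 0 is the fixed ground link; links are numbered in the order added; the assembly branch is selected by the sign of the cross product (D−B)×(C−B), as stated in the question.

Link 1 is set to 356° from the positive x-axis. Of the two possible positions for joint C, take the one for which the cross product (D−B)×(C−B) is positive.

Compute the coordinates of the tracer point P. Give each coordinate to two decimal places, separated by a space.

A=(0,0), D=(11.00,0)
B = A + 4.00·(cos356°, sin356°) = (3.9903, -0.2790)
|BD| = 7.0153
circle(B,8.00) ∩ circle(D,8.00): a=3.5076, h=7.1900
  candidates: C₊=(7.2092,7.0448) cross=50.440; C₋=(7.7811,-7.3238) cross=-50.440
  branch + wants cross > 0 → take C=(7.2092,7.0448) (cross=50.440)
ex = (C−B)/|BC| = (0.4024,0.9155); ey = (-0.9155,0.4024)
P = B + 2.91·ex + 1.14·ey = (4.1175,2.8437)

4.12 2.84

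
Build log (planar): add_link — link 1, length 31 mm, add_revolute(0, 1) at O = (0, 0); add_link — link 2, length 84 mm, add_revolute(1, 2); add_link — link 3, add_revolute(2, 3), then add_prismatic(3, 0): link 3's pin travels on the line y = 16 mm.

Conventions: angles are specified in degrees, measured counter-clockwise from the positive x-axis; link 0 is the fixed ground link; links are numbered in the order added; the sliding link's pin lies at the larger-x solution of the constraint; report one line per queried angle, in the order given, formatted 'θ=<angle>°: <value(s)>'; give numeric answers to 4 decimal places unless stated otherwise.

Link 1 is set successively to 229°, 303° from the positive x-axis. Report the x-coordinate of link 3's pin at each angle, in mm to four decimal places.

geometry: r = 31 mm, L = 84 mm, e = 16 mm
θ=229°: crank pin P = (r cos θ, r sin θ) = (-20.337830, -23.395997)
θ=229°: h = r sin θ − e = -23.395997 − 16 = -39.395997
θ=229°: x = r cos θ + √(L² − h²) = -20.337830 + 74.188648 = 53.850818
θ=303°: crank pin P = (r cos θ, r sin θ) = (16.883810, -25.998788)
θ=303°: h = r sin θ − e = -25.998788 − 16 = -41.998788
θ=303°: x = r cos θ + √(L² − h²) = 16.883810 + 72.746834 = 89.630644

θ=229°: 53.8508
θ=303°: 89.6306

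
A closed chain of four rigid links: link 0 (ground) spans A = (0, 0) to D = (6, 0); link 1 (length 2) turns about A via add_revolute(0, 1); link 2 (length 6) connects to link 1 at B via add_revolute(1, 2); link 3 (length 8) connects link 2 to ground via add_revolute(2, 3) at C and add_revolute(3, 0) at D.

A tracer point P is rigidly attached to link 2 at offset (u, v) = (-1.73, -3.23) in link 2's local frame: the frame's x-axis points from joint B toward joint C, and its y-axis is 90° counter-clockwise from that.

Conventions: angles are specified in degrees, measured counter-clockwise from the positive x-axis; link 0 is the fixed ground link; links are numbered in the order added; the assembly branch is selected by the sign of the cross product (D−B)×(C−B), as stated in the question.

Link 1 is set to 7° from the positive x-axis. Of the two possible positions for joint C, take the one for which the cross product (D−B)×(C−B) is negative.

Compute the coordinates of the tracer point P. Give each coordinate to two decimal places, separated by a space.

A=(0,0), D=(6.00,0)
B = A + 2.00·(cos7°, sin7°) = (1.9851, 0.2437)
|BD| = 4.0223
circle(B,6.00) ∩ circle(D,8.00): a=-1.4694, h=5.8173
  candidates: C₊=(0.8709,6.1394) cross=23.399; C₋=(0.1658,-5.4738) cross=-23.399
  branch - wants cross < 0 → take C=(0.1658,-5.4738) (cross=-23.399)
ex = (C−B)/|BC| = (-0.3032,-0.9529); ey = (0.9529,-0.3032)
P = B + -1.73·ex + -3.23·ey = (-0.5683,2.8717)

-0.57 2.87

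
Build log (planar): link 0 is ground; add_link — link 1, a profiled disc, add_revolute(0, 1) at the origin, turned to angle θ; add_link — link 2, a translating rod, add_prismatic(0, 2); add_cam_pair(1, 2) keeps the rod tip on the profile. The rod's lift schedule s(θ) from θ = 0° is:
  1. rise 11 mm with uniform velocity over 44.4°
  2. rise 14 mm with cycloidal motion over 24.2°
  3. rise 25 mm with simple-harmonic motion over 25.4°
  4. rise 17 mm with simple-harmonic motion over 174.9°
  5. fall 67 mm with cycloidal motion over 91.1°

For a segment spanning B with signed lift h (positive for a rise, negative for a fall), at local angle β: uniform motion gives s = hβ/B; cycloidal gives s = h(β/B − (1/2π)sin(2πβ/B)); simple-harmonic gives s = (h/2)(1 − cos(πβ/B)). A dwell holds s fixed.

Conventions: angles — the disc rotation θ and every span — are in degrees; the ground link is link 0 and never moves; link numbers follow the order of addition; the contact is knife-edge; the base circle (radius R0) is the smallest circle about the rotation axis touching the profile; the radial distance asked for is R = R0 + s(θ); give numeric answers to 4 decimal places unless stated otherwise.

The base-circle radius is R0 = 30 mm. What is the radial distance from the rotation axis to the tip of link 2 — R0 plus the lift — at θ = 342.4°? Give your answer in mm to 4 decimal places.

seg 1 [0°–44.4°] uniform, h=11: full span → s += 11 → s = 11.0000
seg 2 [44.4°–68.6°] cycloidal, h=14: full span → s += 14 → s = 25.0000
seg 3 [68.6°–94°] simple-harmonic, h=25: full span → s += 25 → s = 50.0000
seg 4 [94°–268.9°] simple-harmonic, h=17: full span → s += 17 → s = 67.0000
seg 5 [268.9°–360°] cycloidal, h=-67: θ=342.4° here. β=73.5, B=91.1. -67·(0.8068 − sin(2π·0.8068)/(2π)) = -64.0473 → s = 2.9527
R = R0 + s = 30 + 2.9527 = 32.9527

32.9527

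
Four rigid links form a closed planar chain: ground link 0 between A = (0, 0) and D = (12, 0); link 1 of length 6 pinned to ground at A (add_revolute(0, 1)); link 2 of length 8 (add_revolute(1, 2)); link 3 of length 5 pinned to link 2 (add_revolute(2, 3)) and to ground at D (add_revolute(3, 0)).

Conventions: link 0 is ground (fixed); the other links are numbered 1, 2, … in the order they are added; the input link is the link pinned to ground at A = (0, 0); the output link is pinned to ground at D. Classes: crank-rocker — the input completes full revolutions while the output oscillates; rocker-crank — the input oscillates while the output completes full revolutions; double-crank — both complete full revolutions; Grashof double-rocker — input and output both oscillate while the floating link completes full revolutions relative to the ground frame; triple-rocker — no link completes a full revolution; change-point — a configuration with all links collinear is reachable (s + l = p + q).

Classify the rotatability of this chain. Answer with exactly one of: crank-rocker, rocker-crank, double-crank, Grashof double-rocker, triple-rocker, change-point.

lengths: ground=12, input=6, coupler=8, output=5
sorted: s=5 (shortest), l=12 (longest), p+q=14
s + l = 17 vs p + q = 14
s + l > p + q → non-Grashof → no link fully rotates → triple-rocker

triple-rocker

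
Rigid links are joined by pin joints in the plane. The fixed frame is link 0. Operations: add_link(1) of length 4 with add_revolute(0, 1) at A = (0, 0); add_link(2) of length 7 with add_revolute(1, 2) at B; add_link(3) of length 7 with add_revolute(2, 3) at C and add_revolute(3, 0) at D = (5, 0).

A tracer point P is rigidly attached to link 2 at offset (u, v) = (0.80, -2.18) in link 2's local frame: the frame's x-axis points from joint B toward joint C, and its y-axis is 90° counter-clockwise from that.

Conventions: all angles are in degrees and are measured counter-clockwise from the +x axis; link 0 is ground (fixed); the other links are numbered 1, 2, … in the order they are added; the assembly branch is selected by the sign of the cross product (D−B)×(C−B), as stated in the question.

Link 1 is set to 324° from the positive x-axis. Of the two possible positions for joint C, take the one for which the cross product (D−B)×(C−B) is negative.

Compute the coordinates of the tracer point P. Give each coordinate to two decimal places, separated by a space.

A=(0,0), D=(5.00,0)
B = A + 4.00·(cos324°, sin324°) = (3.2361, -2.3511)
|BD| = 2.9393
circle(B,7.00) ∩ circle(D,7.00): a=1.4696, h=6.8440
  candidates: C₊=(-1.3565,2.9317) cross=20.116; C₋=(9.5926,-5.2828) cross=-20.116
  branch - wants cross < 0 → take C=(9.5926,-5.2828) (cross=-20.116)
ex = (C−B)/|BC| = (0.9081,-0.4188); ey = (0.4188,0.9081)
P = B + 0.80·ex + -2.18·ey = (3.0495,-4.6658)

3.05 -4.67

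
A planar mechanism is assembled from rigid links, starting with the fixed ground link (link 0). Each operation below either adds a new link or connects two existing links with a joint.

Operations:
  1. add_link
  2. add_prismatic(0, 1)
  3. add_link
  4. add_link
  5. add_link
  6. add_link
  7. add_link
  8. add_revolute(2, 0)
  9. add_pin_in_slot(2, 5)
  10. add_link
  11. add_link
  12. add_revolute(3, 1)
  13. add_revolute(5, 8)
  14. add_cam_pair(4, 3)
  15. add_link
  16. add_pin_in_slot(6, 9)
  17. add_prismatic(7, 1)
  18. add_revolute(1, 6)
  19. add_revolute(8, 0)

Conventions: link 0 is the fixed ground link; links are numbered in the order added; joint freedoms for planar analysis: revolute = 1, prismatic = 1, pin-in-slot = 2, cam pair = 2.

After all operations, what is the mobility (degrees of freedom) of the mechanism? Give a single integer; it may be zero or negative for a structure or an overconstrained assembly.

link 0 = ground. State L|J1|J2 = 1|0|0
+link1  2|0|0
P(0,1) f=1→J1  2|1|0
+link2  3|1|0
+link3  4|1|0
+link4  5|1|0
+link5  6|1|0
+link6  7|1|0
R(2,0) f=1→J1  7|2|0
PS(2,5) f=2→J2  7|2|1
+link7  8|2|1
+link8  9|2|1
R(3,1) f=1→J1  9|3|1
R(5,8) f=1→J1  9|4|1
C(4,3) f=2→J2  9|4|2
+link9  10|4|2
PS(6,9) f=2→J2  10|4|3
P(7,1) f=1→J1  10|5|3
R(1,6) f=1→J1  10|6|3
R(8,0) f=1→J1  10|7|3
M = 3(10−1)−2·7−3 = 27−14−3 = 10

M = 10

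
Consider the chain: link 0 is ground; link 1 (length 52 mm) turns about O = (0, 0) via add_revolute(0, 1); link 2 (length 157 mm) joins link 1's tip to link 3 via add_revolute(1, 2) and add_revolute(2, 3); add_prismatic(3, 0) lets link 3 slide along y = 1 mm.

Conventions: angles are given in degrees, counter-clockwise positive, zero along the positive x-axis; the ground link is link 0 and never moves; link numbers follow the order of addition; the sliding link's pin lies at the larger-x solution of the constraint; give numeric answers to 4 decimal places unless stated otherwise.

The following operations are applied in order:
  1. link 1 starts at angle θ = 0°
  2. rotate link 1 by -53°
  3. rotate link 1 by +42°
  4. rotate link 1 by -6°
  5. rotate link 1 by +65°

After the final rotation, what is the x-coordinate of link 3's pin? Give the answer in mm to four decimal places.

geometry: r = 52 mm, L = 157 mm, e = 1 mm; θ starts at 0°
rotate link 1 by -53°: θ ← 0° -53° = -53°
rotate link 1 by +42°: θ ← -53° +42° = -11°
rotate link 1 by -6°: θ ← -11° -6° = -17°
rotate link 1 by +65°: θ ← -17° +65° = 48°
crank pin P = (r cos θ, r sin θ) = (34.794792, 38.643531)
h = r sin θ − e = 38.643531 − 1 = 37.643531
x = r cos θ + √(L² − h²) = 34.794792 + 152.420355 = 187.215146

187.2151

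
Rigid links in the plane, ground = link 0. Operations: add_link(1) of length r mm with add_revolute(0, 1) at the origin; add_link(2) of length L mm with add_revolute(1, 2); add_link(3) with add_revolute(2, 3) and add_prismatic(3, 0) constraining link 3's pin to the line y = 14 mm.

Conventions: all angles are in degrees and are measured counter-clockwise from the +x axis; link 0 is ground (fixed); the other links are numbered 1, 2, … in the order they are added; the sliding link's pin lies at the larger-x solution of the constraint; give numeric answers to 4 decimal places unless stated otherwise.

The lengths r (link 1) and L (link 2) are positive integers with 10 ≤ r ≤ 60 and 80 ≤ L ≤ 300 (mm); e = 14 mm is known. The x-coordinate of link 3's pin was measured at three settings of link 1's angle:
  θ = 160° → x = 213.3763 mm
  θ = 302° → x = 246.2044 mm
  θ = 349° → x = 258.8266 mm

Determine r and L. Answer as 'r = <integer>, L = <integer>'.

constraint per measurement: (x − r cos θ)² + (r sin θ − e)² = L²
subtracting the θ₁ and θ₂ equations cancels the r² and L² terms:
r = (x₁² − x₂²) / (2[(x₁cos θ₁ + e sin θ₁) − (x₂cos θ₂ + e sin θ₂)]) = 24.0000 → r = 24
L² = (x₁ − r cos θ₁)² + (r sin θ₁ − e)² = 55695.9983 → L = 236.0000 → L = 236
check at θ₃=349°: x = 258.8266 (printed 258.8266) ✓

r = 24, L = 236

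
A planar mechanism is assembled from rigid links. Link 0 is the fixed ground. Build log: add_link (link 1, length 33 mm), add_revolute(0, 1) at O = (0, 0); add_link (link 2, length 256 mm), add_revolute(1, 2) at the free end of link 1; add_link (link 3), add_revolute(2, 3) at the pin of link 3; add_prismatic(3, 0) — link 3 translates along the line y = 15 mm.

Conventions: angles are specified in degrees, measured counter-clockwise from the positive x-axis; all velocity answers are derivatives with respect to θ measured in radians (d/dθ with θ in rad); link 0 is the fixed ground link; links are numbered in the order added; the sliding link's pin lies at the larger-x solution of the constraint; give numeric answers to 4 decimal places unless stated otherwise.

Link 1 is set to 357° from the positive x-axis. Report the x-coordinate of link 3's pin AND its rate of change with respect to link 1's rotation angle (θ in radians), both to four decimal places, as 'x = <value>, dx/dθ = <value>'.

geometry: r = 33 mm, L = 256 mm, e = 15 mm
crank pin P = (r cos θ, r sin θ) = (32.954775, -1.727087)
h = r sin θ − e = -1.727087 − 15 = -16.727087
x = r cos θ + √(L² − h²) = 32.954775 + 255.452940 = 288.407715
dx/dθ = −r sin θ − h·r cos θ/√(L² − h²) (θ in radians; h = -16.727087) = 3.884969

x = 288.4077, dx/dθ = 3.8850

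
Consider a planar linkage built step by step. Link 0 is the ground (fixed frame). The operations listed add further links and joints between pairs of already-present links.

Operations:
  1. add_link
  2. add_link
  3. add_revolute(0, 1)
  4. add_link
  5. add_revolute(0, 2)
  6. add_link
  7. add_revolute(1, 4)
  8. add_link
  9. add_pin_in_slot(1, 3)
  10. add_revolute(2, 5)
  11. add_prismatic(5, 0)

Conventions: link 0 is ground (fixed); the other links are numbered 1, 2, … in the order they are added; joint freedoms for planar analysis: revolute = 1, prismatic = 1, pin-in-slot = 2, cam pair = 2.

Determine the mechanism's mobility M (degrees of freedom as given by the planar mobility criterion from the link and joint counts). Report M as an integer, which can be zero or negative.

(L,J1,J2)=(1,0,0); link0 fixed
link1: (2,0,0)
link2: (3,0,0)
R 0-1 [J1]: (3,1,0)
link3: (4,1,0)
R 0-2 [J1]: (4,2,0)
link4: (5,2,0)
R 1-4 [J1]: (5,3,0)
link5: (6,3,0)
PS 1-3 [J2]: (6,3,1)
R 2-5 [J1]: (6,4,1)
P 5-0 [J1]: (6,5,1)
Grübler: 3·5 − 2·5 − 1 = 4

M = 4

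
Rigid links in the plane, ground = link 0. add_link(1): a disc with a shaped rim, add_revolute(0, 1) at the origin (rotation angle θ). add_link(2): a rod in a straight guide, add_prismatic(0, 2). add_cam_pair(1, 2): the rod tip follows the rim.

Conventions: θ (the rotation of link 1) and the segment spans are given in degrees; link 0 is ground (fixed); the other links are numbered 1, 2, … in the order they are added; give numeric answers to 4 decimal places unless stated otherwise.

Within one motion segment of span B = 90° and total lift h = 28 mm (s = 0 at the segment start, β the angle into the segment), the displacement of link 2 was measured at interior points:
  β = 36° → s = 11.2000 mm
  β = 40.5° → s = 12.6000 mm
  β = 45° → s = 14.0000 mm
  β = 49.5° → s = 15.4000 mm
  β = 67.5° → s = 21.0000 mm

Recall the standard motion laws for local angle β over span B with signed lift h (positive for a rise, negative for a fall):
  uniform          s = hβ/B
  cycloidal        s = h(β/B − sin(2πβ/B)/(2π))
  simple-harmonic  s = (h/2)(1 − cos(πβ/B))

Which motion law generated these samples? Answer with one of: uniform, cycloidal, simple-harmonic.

candidates at β/B = r: uniform s = h·r (linear in β); cycloidal s = h·(r − sin(2πr)/(2π)); simple-harmonic s = (h/2)(1 − cos(πr))
β=36°: printed 11.2000 | uniform 11.2000, cycloidal 8.5806, simple-harmonic 9.6738
β=40.5°: printed 12.6000 | uniform 12.6000, cycloidal 11.2229, simple-harmonic 11.8099
β=45°: printed 14.0000 | uniform 14.0000, cycloidal 14.0000, simple-harmonic 14.0000
β=49.5°: printed 15.4000 | uniform 15.4000, cycloidal 16.7771, simple-harmonic 16.1901
β=67.5°: printed 21.0000 | uniform 21.0000, cycloidal 25.4563, simple-harmonic 23.8995
only one law matches every sample → uniform

uniform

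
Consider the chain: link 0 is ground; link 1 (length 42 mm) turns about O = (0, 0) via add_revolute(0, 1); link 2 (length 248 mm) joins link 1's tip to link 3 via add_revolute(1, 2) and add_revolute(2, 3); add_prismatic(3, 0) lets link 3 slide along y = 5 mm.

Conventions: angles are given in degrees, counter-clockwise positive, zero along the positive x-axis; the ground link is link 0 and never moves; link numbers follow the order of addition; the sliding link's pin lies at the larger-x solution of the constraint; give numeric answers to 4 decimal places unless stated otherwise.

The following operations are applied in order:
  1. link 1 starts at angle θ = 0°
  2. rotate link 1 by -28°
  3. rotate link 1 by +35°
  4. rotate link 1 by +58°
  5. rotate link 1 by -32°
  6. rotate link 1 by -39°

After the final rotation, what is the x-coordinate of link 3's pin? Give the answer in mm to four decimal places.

geometry: r = 42 mm, L = 248 mm, e = 5 mm; θ starts at 0°
rotate link 1 by -28°: θ ← 0° -28° = -28°
rotate link 1 by +35°: θ ← -28° +35° = 7°
rotate link 1 by +58°: θ ← 7° +58° = 65°
rotate link 1 by -32°: θ ← 65° -32° = 33°
rotate link 1 by -39°: θ ← 33° -39° = -6°
crank pin P = (r cos θ, r sin θ) = (41.769920, -4.390195)
h = r sin θ − e = -4.390195 − 5 = -9.390195
x = r cos θ + √(L² − h²) = 41.769920 + 247.822163 = 289.592082

289.5921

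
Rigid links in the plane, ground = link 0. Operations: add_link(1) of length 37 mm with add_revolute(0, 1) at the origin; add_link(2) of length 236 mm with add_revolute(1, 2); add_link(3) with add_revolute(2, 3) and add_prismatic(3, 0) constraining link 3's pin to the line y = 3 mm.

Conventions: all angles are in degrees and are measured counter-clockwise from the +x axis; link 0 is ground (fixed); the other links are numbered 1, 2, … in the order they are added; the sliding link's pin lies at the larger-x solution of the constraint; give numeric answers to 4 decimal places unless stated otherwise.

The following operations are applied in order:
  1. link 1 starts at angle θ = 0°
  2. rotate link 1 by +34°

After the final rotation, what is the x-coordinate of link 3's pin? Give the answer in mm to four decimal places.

geometry: r = 37 mm, L = 236 mm, e = 3 mm; θ starts at 0°
rotate link 1 by +34°: θ ← 0° +34° = 34°
crank pin P = (r cos θ, r sin θ) = (30.674390, 20.690137)
h = r sin θ − e = 20.690137 − 3 = 17.690137
x = r cos θ + √(L² − h²) = 30.674390 + 235.336056 = 266.010446

266.0104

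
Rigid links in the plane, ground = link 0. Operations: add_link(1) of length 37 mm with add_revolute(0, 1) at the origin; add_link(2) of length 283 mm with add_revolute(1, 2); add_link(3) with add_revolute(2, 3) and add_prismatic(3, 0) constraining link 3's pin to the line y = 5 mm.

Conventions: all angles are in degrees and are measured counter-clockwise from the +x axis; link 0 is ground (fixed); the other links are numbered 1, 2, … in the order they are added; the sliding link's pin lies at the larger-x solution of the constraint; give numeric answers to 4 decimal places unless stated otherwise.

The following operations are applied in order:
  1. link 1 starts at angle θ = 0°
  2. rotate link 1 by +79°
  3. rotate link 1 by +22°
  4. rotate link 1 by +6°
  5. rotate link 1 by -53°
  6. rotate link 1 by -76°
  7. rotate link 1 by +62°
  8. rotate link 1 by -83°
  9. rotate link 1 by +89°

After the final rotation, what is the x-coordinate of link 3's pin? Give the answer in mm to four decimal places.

geometry: r = 37 mm, L = 283 mm, e = 5 mm; θ starts at 0°
rotate link 1 by +79°: θ ← 0° +79° = 79°
rotate link 1 by +22°: θ ← 79° +22° = 101°
rotate link 1 by +6°: θ ← 101° +6° = 107°
rotate link 1 by -53°: θ ← 107° -53° = 54°
rotate link 1 by -76°: θ ← 54° -76° = -22°
rotate link 1 by +62°: θ ← -22° +62° = 40°
rotate link 1 by -83°: θ ← 40° -83° = -43°
rotate link 1 by +89°: θ ← -43° +89° = 46°
crank pin P = (r cos θ, r sin θ) = (25.702360, 26.615573)
h = r sin θ − e = 26.615573 − 5 = 21.615573
x = r cos θ + √(L² − h²) = 25.702360 + 282.173293 = 307.875652

307.8757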